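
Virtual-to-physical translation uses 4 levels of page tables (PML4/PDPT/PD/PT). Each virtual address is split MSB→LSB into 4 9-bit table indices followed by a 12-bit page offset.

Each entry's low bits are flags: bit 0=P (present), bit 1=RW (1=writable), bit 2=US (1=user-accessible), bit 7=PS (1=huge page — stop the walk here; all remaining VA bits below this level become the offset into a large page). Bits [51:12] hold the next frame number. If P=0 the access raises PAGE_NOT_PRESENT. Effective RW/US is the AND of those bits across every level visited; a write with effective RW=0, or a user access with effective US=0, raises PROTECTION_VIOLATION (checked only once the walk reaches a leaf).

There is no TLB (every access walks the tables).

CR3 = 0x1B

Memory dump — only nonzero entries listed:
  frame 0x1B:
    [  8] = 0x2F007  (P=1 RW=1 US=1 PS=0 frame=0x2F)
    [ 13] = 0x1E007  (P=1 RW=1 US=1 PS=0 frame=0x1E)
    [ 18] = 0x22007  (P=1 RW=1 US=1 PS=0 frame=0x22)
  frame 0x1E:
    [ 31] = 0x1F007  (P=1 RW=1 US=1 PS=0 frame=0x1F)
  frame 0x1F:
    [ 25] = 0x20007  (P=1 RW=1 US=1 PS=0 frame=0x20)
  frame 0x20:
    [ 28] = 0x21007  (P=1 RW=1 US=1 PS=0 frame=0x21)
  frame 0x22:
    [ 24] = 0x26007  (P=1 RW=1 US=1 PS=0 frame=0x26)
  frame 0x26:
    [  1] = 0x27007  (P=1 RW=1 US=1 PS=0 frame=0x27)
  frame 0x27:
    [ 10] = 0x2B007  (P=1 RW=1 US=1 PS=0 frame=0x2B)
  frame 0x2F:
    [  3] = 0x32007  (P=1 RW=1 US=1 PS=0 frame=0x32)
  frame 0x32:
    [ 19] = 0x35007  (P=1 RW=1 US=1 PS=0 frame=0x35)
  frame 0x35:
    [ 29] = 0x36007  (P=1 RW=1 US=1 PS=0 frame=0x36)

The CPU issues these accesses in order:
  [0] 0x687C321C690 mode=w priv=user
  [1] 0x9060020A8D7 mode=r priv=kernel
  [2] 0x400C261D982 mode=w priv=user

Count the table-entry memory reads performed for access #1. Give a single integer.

Trace:
#0 VA=0x687C321C690 (w,user):
  L0: frame=0x1B idx=13 entry=0x1E007 [P=1 RW=1 US=1 PS=0]
  L1: frame=0x1E idx=31 entry=0x1F007 [P=1 RW=1 US=1 PS=0]
  L2: frame=0x1F idx=25 entry=0x20007 [P=1 RW=1 US=1 PS=0]
  L3: frame=0x20 idx=28 entry=0x21007 [P=1 RW=1 US=1 PS=0]
  ⇒ phys 0x21690  [4 reads]
#1 VA=0x9060020A8D7 (r,kernel):
  L0: frame=0x1B idx=18 entry=0x22007 [P=1 RW=1 US=1 PS=0]
  L1: frame=0x22 idx=24 entry=0x26007 [P=1 RW=1 US=1 PS=0]
  L2: frame=0x26 idx=1 entry=0x27007 [P=1 RW=1 US=1 PS=0]
  L3: frame=0x27 idx=10 entry=0x2B007 [P=1 RW=1 US=1 PS=0]
  ⇒ phys 0x2B8D7  [4 reads]
#2 VA=0x400C261D982 (w,user):
  L0: frame=0x1B idx=8 entry=0x2F007 [P=1 RW=1 US=1 PS=0]
  L1: frame=0x2F idx=3 entry=0x32007 [P=1 RW=1 US=1 PS=0]
  L2: frame=0x32 idx=19 entry=0x35007 [P=1 RW=1 US=1 PS=0]
  L3: frame=0x35 idx=29 entry=0x36007 [P=1 RW=1 US=1 PS=0]
  ⇒ phys 0x36982  [4 reads]

Entries read for #1: 4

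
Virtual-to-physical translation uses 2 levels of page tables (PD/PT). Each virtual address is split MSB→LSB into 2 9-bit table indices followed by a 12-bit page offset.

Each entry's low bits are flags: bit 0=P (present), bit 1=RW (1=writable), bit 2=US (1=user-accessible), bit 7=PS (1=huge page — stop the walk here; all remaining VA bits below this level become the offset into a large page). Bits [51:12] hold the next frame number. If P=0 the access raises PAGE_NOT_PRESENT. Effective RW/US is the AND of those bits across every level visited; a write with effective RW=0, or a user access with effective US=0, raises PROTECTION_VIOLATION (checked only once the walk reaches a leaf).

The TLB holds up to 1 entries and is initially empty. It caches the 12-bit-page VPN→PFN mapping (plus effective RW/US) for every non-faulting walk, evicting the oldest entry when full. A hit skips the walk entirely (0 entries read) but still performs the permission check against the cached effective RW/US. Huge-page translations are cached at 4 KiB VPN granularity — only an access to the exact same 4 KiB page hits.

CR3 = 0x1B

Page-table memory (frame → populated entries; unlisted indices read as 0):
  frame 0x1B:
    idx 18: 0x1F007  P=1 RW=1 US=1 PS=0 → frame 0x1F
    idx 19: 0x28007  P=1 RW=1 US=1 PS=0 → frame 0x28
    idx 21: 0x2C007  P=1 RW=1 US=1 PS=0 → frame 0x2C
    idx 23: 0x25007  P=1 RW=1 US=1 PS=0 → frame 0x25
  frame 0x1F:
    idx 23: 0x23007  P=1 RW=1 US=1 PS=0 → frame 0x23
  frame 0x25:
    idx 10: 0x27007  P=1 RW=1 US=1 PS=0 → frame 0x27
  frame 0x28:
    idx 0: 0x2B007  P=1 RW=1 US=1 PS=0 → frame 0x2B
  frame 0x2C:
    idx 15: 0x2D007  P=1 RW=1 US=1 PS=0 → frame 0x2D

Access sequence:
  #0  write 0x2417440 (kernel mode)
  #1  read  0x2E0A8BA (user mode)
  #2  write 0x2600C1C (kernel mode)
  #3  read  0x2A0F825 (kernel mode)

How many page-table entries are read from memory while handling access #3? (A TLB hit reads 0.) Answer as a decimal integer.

Walk each access:
#0 VA=0x2417440 (w,kernel):
  lvl0: tbl 0x1B, slot 18 ⇒ 0x1F007 (P1/RW1/US1/PS0)
  lvl1: tbl 0x1F, slot 23 ⇒ 0x23007 (P1/RW1/US1/PS0)
  ⇒ phys 0x23440  [2 reads]
#1 VA=0x2E0A8BA (r,user):
  lvl0: tbl 0x1B, slot 23 ⇒ 0x25007 (P1/RW1/US1/PS0)
  lvl1: tbl 0x25, slot 10 ⇒ 0x27007 (P1/RW1/US1/PS0)
  ⇒ phys 0x278BA  [2 reads]
#2 VA=0x2600C1C (w,kernel):
  lvl0: tbl 0x1B, slot 19 ⇒ 0x28007 (P1/RW1/US1/PS0)
  lvl1: tbl 0x28, slot 0 ⇒ 0x2B007 (P1/RW1/US1/PS0)
  ⇒ phys 0x2BC1C  [2 reads]
#3 VA=0x2A0F825 (r,kernel):
  lvl0: tbl 0x1B, slot 21 ⇒ 0x2C007 (P1/RW1/US1/PS0)
  lvl1: tbl 0x2C, slot 15 ⇒ 0x2D007 (P1/RW1/US1/PS0)
  ⇒ phys 0x2D825  [2 reads]

Entries read for #3: 2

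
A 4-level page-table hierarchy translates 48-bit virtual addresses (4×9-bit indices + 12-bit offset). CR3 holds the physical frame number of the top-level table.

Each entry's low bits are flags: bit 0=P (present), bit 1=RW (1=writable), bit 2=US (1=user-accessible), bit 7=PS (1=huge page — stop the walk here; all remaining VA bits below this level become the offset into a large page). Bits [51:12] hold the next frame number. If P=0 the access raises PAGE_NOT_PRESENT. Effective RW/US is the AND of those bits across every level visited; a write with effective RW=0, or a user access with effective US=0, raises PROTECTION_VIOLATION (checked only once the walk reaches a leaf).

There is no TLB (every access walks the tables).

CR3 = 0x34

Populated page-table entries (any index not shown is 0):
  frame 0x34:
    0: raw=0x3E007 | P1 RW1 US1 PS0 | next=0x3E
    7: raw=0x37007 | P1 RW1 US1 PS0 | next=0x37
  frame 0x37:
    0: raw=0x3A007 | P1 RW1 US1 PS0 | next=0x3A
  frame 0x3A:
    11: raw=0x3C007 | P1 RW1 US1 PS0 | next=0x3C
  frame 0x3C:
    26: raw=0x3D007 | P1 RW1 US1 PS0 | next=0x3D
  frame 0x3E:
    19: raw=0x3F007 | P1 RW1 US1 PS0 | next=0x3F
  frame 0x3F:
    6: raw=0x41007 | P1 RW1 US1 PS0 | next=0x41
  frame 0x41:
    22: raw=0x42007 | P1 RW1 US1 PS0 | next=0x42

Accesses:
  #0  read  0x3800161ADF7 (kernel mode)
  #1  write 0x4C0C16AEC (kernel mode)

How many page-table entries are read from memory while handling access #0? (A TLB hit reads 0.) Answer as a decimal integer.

Trace:
#0 VA=0x3800161ADF7 (r,kernel):
  lvl0: tbl 0x34, slot 7 ⇒ 0x37007 (P1/RW1/US1/PS0)
  lvl1: tbl 0x37, slot 0 ⇒ 0x3A007 (P1/RW1/US1/PS0)
  lvl2: tbl 0x3A, slot 11 ⇒ 0x3C007 (P1/RW1/US1/PS0)
  lvl3: tbl 0x3C, slot 26 ⇒ 0x3D007 (P1/RW1/US1/PS0)
  ✓ 0x3DDF7  — 4 lookups
#1 VA=0x4C0C16AEC (w,kernel):
  lvl0: tbl 0x34, slot 0 ⇒ 0x3E007 (P1/RW1/US1/PS0)
  lvl1: tbl 0x3E, slot 19 ⇒ 0x3F007 (P1/RW1/US1/PS0)
  lvl2: tbl 0x3F, slot 6 ⇒ 0x41007 (P1/RW1/US1/PS0)
  lvl3: tbl 0x41, slot 22 ⇒ 0x42007 (P1/RW1/US1/PS0)
  ✓ 0x42AEC  — 4 lookups

Entries read for #0: 4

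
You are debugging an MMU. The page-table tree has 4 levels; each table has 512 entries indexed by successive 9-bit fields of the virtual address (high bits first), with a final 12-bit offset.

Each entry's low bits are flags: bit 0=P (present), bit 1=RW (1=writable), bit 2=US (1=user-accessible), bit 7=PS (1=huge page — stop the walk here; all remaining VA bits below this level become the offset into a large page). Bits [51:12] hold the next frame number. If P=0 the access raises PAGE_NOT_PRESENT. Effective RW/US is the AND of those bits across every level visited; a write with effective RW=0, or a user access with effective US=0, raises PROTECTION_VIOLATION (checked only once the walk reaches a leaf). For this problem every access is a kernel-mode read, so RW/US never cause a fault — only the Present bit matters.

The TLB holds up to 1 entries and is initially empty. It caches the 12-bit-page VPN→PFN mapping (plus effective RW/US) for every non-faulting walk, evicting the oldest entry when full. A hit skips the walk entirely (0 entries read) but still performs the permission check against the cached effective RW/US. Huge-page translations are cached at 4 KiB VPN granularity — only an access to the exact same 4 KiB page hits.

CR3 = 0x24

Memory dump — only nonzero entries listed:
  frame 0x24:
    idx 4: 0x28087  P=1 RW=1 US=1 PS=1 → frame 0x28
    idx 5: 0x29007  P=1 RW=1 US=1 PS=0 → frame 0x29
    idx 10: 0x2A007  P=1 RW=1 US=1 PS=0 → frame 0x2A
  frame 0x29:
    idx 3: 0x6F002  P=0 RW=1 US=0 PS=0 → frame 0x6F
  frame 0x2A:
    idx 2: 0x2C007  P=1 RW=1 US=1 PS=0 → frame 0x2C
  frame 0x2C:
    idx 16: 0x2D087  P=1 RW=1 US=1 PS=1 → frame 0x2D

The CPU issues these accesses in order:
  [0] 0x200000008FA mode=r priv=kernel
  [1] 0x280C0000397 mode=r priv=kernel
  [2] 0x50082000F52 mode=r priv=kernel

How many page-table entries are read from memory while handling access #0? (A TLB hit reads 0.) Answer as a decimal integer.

Trace:
#0 VA=0x200000008FA (r,kernel):
  L0 @0x24[4] → 0x28087  P=1,RW=1,US=1,PS=1
  ✓ 0x288FA (huge @L0)  — 1 lookups
#1 VA=0x280C0000397 (r,kernel):
  L0 @0x24[5] → 0x29007  P=1,RW=1,US=1,PS=0
  L1 @0x29[3] → 0x6F002  P=0,RW=1,US=0,PS=0
  ✗ PAGE_NOT_PRESENT  [2 reads]
#2 VA=0x50082000F52 (r,kernel):
  L0 @0x24[10] → 0x2A007  P=1,RW=1,US=1,PS=0
  L1 @0x2A[2] → 0x2C007  P=1,RW=1,US=1,PS=0
  L2 @0x2C[16] → 0x2D087  P=1,RW=1,US=1,PS=1
  ✓ 0x2DF52 (huge @L2)  — 3 lookups

Entries read for #0: 1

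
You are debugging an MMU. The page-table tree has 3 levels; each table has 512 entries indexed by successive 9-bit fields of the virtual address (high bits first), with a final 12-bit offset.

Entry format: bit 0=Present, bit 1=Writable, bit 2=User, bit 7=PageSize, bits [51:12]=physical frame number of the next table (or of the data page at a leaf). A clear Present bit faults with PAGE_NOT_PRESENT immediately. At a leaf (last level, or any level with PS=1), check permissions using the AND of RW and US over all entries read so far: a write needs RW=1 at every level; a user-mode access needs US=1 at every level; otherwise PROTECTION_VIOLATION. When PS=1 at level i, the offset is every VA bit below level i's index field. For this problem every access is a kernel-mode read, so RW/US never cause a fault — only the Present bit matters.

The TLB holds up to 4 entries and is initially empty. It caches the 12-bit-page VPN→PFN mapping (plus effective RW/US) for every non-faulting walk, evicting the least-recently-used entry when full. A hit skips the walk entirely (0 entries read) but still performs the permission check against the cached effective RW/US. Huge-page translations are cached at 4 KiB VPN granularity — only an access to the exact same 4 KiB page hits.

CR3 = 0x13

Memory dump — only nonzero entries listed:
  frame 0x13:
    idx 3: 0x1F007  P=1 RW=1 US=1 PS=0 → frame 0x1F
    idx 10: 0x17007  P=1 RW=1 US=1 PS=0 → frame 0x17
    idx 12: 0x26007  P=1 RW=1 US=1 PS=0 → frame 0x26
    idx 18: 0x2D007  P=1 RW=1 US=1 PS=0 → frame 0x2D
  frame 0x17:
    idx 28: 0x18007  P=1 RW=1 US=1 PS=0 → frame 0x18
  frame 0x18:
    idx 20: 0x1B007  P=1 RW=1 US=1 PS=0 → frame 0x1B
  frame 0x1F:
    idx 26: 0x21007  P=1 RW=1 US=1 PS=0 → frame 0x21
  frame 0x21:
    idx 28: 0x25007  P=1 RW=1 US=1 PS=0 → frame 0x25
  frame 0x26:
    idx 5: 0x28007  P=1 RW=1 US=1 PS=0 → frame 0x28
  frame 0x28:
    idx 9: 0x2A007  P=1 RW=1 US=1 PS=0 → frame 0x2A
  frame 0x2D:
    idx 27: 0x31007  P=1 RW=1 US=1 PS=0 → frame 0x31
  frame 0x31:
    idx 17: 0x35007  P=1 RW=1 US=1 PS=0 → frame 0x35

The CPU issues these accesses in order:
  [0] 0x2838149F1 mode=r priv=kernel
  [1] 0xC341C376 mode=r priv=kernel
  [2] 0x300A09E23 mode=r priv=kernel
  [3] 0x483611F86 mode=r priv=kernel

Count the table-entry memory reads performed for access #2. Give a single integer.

Per-access translation:
#0 VA=0x2838149F1 (r,kernel):
  [0] read 0x13 idx=10: raw=0x17007 flags P=1 W=1 U=1 S=0
  [1] read 0x17 idx=28: raw=0x18007 flags P=1 W=1 U=1 S=0
  [2] read 0x18 idx=20: raw=0x1B007 flags P=1 W=1 U=1 S=0
  ⇒ phys 0x1B9F1  [3 reads]
#1 VA=0xC341C376 (r,kernel):
  [0] read 0x13 idx=3: raw=0x1F007 flags P=1 W=1 U=1 S=0
  [1] read 0x1F idx=26: raw=0x21007 flags P=1 W=1 U=1 S=0
  [2] read 0x21 idx=28: raw=0x25007 flags P=1 W=1 U=1 S=0
  ⇒ phys 0x25376  [3 reads]
#2 VA=0x300A09E23 (r,kernel):
  [0] read 0x13 idx=12: raw=0x26007 flags P=1 W=1 U=1 S=0
  [1] read 0x26 idx=5: raw=0x28007 flags P=1 W=1 U=1 S=0
  [2] read 0x28 idx=9: raw=0x2A007 flags P=1 W=1 U=1 S=0
  ⇒ phys 0x2AE23  [3 reads]
#3 VA=0x483611F86 (r,kernel):
  [0] read 0x13 idx=18: raw=0x2D007 flags P=1 W=1 U=1 S=0
  [1] read 0x2D idx=27: raw=0x31007 flags P=1 W=1 U=1 S=0
  [2] read 0x31 idx=17: raw=0x35007 flags P=1 W=1 U=1 S=0
  ⇒ phys 0x35F86  [3 reads]

Entries read for #2: 3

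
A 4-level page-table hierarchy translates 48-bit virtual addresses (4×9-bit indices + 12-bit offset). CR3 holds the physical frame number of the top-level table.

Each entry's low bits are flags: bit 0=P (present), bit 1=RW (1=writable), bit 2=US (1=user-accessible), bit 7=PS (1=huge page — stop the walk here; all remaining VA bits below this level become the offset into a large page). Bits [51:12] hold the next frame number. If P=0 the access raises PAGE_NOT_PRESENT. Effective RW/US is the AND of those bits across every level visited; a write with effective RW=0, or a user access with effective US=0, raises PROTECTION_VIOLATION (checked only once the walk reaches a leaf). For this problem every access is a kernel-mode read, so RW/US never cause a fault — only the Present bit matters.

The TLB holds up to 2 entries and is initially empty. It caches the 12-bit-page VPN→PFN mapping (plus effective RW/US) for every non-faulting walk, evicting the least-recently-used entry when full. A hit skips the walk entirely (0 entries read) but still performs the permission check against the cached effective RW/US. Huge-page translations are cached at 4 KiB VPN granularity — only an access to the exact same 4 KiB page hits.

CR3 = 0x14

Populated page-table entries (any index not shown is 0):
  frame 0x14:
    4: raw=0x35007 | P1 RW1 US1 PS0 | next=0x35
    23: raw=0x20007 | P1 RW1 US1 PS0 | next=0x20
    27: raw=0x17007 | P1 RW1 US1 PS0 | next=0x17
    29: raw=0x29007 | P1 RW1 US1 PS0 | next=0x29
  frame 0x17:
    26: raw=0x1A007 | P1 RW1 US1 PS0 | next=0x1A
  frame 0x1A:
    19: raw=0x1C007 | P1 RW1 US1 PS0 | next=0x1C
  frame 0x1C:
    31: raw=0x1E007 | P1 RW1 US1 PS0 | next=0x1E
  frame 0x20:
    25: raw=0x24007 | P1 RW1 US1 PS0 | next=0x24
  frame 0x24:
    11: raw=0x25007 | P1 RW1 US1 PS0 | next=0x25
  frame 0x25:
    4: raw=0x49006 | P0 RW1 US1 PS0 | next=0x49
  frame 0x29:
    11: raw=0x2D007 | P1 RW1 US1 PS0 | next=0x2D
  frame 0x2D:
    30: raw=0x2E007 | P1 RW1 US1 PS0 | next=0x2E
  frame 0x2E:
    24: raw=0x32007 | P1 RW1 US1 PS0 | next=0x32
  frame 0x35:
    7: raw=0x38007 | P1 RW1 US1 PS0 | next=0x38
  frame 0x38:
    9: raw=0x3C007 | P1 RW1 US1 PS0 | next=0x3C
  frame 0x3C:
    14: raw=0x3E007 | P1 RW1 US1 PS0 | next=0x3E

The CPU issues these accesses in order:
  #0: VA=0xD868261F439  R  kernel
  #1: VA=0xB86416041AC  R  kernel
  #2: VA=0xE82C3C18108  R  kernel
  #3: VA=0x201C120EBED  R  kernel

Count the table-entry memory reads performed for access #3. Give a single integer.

Per-access translation:
#0 VA=0xD868261F439 (r,kernel):
  L0: frame=0x14 idx=27 entry=0x17007 [P=1 RW=1 US=1 PS=0]
  L1: frame=0x17 idx=26 entry=0x1A007 [P=1 RW=1 US=1 PS=0]
  L2: frame=0x1A idx=19 entry=0x1C007 [P=1 RW=1 US=1 PS=0]
  L3: frame=0x1C idx=31 entry=0x1E007 [P=1 RW=1 US=1 PS=0]
  ✓ 0x1E439  — 4 lookups
#1 VA=0xB86416041AC (r,kernel):
  L0: frame=0x14 idx=23 entry=0x20007 [P=1 RW=1 US=1 PS=0]
  L1: frame=0x20 idx=25 entry=0x24007 [P=1 RW=1 US=1 PS=0]
  L2: frame=0x24 idx=11 entry=0x25007 [P=1 RW=1 US=1 PS=0]
  L3: frame=0x25 idx=4 entry=0x49006 [P=0 RW=1 US=1 PS=0]
  ⇒ fault: PAGE_NOT_PRESENT  — 4 lookups
#2 VA=0xE82C3C18108 (r,kernel):
  L0: frame=0x14 idx=29 entry=0x29007 [P=1 RW=1 US=1 PS=0]
  L1: frame=0x29 idx=11 entry=0x2D007 [P=1 RW=1 US=1 PS=0]
  L2: frame=0x2D idx=30 entry=0x2E007 [P=1 RW=1 US=1 PS=0]
  L3: frame=0x2E idx=24 entry=0x32007 [P=1 RW=1 US=1 PS=0]
  ✓ 0x32108  — 4 lookups
#3 VA=0x201C120EBED (r,kernel):
  L0: frame=0x14 idx=4 entry=0x35007 [P=1 RW=1 US=1 PS=0]
  L1: frame=0x35 idx=7 entry=0x38007 [P=1 RW=1 US=1 PS=0]
  L2: frame=0x38 idx=9 entry=0x3C007 [P=1 RW=1 US=1 PS=0]
  L3: frame=0x3C idx=14 entry=0x3E007 [P=1 RW=1 US=1 PS=0]
  ✓ 0x3EBED  — 4 lookups

Entries read for #3: 4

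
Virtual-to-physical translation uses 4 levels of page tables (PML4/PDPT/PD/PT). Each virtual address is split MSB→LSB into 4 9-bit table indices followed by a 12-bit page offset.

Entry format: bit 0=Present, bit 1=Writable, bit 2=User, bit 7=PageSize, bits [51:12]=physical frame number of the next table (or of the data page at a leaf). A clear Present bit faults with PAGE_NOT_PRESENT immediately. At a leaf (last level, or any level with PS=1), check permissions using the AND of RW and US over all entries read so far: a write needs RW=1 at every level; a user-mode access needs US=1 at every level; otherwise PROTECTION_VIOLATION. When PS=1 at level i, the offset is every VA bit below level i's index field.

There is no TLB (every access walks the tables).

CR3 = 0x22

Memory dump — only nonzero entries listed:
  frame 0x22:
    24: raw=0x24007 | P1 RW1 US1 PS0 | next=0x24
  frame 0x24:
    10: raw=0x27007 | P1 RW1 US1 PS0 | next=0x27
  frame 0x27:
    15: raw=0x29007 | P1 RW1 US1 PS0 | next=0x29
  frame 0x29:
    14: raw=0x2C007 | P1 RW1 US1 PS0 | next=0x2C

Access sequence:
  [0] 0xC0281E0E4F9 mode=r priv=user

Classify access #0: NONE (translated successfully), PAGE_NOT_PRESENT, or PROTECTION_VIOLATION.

Walk each access:
#0 VA=0xC0281E0E4F9 (r,user):
  lvl0: tbl 0x22, slot 24 ⇒ 0x24007 (P1/RW1/US1/PS0)
  lvl1: tbl 0x24, slot 10 ⇒ 0x27007 (P1/RW1/US1/PS0)
  lvl2: tbl 0x27, slot 15 ⇒ 0x29007 (P1/RW1/US1/PS0)
  lvl3: tbl 0x29, slot 14 ⇒ 0x2C007 (P1/RW1/US1/PS0)
  → PA=0x2C4F9  (4 entries read)

Access #0 fault: NONE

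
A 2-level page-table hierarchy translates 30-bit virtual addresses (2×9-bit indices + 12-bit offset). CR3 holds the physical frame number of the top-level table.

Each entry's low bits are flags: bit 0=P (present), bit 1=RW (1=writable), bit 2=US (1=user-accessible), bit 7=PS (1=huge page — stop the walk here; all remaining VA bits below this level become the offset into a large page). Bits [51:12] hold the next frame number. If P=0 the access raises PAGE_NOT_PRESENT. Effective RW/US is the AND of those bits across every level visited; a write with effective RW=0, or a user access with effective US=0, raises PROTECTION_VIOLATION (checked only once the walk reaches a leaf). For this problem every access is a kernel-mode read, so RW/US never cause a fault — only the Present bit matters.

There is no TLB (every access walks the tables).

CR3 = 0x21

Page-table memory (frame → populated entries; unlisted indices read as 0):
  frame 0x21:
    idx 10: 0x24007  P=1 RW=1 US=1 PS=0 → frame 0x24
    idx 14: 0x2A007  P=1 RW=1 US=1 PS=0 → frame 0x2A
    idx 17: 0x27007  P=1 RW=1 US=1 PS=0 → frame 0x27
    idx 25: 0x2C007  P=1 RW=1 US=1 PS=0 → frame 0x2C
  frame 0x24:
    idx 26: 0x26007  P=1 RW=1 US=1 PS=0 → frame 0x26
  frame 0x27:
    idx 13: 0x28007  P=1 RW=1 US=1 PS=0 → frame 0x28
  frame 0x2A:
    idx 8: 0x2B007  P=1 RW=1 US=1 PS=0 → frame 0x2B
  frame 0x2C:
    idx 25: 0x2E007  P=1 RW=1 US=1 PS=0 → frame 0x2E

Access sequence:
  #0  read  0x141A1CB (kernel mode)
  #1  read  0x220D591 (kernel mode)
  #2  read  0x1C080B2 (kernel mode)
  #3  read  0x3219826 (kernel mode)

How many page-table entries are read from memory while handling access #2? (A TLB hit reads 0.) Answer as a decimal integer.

Trace:
#0 VA=0x141A1CB (r,kernel):
  [0] read 0x21 idx=10: raw=0x24007 flags P=1 W=1 U=1 S=0
  [1] read 0x24 idx=26: raw=0x26007 flags P=1 W=1 U=1 S=0
  → PA=0x261CB  (2 entries read)
#1 VA=0x220D591 (r,kernel):
  [0] read 0x21 idx=17: raw=0x27007 flags P=1 W=1 U=1 S=0
  [1] read 0x27 idx=13: raw=0x28007 flags P=1 W=1 U=1 S=0
  → PA=0x28591  (2 entries read)
#2 VA=0x1C080B2 (r,kernel):
  [0] read 0x21 idx=14: raw=0x2A007 flags P=1 W=1 U=1 S=0
  [1] read 0x2A idx=8: raw=0x2B007 flags P=1 W=1 U=1 S=0
  → PA=0x2B0B2  (2 entries read)
#3 VA=0x3219826 (r,kernel):
  [0] read 0x21 idx=25: raw=0x2C007 flags P=1 W=1 U=1 S=0
  [1] read 0x2C idx=25: raw=0x2E007 flags P=1 W=1 U=1 S=0
  → PA=0x2E826  (2 entries read)

Entries read for #2: 2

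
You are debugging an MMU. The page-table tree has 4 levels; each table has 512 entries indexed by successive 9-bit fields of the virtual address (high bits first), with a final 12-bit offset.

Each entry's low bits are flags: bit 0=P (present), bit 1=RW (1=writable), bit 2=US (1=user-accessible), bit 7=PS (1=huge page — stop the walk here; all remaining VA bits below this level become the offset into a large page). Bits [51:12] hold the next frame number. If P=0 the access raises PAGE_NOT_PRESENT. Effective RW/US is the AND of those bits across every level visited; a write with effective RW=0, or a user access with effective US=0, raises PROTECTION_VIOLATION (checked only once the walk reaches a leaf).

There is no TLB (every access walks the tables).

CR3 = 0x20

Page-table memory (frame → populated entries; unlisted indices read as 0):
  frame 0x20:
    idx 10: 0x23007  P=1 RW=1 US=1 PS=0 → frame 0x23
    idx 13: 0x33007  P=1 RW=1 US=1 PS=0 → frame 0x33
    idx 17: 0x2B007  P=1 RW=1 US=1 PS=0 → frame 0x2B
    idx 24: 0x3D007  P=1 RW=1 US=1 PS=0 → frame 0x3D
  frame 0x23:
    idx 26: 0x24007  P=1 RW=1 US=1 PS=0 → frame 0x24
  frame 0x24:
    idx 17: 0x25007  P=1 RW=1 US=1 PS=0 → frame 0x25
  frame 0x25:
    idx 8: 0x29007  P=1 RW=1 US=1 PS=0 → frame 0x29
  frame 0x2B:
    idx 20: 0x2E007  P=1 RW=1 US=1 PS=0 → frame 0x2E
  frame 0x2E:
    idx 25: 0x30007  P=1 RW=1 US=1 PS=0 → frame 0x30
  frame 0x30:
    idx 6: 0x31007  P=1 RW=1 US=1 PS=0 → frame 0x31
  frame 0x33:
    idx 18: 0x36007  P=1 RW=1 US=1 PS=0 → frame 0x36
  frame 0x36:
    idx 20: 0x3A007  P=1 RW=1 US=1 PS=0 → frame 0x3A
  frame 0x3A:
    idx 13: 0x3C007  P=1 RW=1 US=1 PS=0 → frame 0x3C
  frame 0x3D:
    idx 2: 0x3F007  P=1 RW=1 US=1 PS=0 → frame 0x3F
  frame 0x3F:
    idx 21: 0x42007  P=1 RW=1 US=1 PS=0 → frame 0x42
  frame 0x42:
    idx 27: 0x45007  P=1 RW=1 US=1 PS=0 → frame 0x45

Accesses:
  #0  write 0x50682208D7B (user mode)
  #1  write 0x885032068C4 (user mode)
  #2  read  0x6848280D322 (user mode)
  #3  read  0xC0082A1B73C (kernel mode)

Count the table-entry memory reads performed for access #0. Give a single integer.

Walk each access:
#0 VA=0x50682208D7B (w,user):
  L0 @0x20[10] → 0x23007  P=1,RW=1,US=1,PS=0
  L1 @0x23[26] → 0x24007  P=1,RW=1,US=1,PS=0
  L2 @0x24[17] → 0x25007  P=1,RW=1,US=1,PS=0
  L3 @0x25[8] → 0x29007  P=1,RW=1,US=1,PS=0
  ⇒ phys 0x29D7B  [4 reads]
#1 VA=0x885032068C4 (w,user):
  L0 @0x20[17] → 0x2B007  P=1,RW=1,US=1,PS=0
  L1 @0x2B[20] → 0x2E007  P=1,RW=1,US=1,PS=0
  L2 @0x2E[25] → 0x30007  P=1,RW=1,US=1,PS=0
  L3 @0x30[6] → 0x31007  P=1,RW=1,US=1,PS=0
  ⇒ phys 0x318C4  [4 reads]
#2 VA=0x6848280D322 (r,user):
  L0 @0x20[13] → 0x33007  P=1,RW=1,US=1,PS=0
  L1 @0x33[18] → 0x36007  P=1,RW=1,US=1,PS=0
  L2 @0x36[20] → 0x3A007  P=1,RW=1,US=1,PS=0
  L3 @0x3A[13] → 0x3C007  P=1,RW=1,US=1,PS=0
  ⇒ phys 0x3C322  [4 reads]
#3 VA=0xC0082A1B73C (r,kernel):
  L0 @0x20[24] → 0x3D007  P=1,RW=1,US=1,PS=0
  L1 @0x3D[2] → 0x3F007  P=1,RW=1,US=1,PS=0
  L2 @0x3F[21] → 0x42007  P=1,RW=1,US=1,PS=0
  L3 @0x42[27] → 0x45007  P=1,RW=1,US=1,PS=0
  ⇒ phys 0x4573C  [4 reads]

Entries read for #0: 4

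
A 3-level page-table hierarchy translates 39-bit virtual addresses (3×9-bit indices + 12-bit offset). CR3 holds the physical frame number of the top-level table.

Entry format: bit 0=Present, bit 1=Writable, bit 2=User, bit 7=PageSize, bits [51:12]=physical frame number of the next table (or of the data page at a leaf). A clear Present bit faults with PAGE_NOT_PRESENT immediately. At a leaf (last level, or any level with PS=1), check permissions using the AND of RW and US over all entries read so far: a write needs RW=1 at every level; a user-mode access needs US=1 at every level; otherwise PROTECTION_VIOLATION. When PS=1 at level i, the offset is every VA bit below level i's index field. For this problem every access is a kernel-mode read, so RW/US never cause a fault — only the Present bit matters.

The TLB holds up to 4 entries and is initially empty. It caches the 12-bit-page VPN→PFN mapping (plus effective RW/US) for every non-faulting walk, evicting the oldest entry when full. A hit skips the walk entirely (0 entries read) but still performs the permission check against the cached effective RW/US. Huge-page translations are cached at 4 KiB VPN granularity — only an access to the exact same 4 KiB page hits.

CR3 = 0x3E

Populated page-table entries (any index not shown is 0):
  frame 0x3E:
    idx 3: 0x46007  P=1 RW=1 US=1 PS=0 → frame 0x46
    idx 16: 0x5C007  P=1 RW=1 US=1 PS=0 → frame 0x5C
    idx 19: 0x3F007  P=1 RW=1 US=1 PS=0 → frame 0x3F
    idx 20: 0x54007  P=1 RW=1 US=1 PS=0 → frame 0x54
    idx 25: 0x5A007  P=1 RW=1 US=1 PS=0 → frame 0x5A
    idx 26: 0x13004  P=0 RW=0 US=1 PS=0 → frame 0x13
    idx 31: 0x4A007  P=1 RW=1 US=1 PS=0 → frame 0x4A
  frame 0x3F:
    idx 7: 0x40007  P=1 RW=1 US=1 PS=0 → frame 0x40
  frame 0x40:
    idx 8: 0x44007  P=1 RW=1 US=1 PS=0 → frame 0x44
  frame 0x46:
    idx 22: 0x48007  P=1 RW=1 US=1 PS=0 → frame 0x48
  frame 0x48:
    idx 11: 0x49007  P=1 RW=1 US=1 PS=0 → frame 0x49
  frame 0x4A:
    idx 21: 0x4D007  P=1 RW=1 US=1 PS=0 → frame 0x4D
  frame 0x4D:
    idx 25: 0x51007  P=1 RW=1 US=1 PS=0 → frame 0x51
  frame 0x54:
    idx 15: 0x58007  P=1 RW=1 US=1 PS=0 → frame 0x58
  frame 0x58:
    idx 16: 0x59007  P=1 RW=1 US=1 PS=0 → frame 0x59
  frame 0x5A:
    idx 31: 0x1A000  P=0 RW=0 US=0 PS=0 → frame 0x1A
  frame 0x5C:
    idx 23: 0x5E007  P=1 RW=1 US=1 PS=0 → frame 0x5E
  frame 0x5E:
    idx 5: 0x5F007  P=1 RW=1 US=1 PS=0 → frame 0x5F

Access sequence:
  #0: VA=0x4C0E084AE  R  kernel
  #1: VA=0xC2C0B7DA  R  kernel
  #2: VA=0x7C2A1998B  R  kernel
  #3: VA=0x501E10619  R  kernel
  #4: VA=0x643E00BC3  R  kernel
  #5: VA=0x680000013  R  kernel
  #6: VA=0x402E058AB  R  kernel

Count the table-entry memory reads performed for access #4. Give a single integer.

Trace:
#0 VA=0x4C0E084AE (r,kernel):
  L0 @0x3E[19] → 0x3F007  P=1,RW=1,US=1,PS=0
  L1 @0x3F[7] → 0x40007  P=1,RW=1,US=1,PS=0
  L2 @0x40[8] → 0x44007  P=1,RW=1,US=1,PS=0
  → PA=0x444AE  (3 entries read)
#1 VA=0xC2C0B7DA (r,kernel):
  L0 @0x3E[3] → 0x46007  P=1,RW=1,US=1,PS=0
  L1 @0x46[22] → 0x48007  P=1,RW=1,US=1,PS=0
  L2 @0x48[11] → 0x49007  P=1,RW=1,US=1,PS=0
  → PA=0x497DA  (3 entries read)
#2 VA=0x7C2A1998B (r,kernel):
  L0 @0x3E[31] → 0x4A007  P=1,RW=1,US=1,PS=0
  L1 @0x4A[21] → 0x4D007  P=1,RW=1,US=1,PS=0
  L2 @0x4D[25] → 0x51007  P=1,RW=1,US=1,PS=0
  → PA=0x5198B  (3 entries read)
#3 VA=0x501E10619 (r,kernel):
  L0 @0x3E[20] → 0x54007  P=1,RW=1,US=1,PS=0
  L1 @0x54[15] → 0x58007  P=1,RW=1,US=1,PS=0
  L2 @0x58[16] → 0x59007  P=1,RW=1,US=1,PS=0
  → PA=0x59619  (3 entries read)
#4 VA=0x643E00BC3 (r,kernel):
  L0 @0x3E[25] → 0x5A007  P=1,RW=1,US=1,PS=0
  L1 @0x5A[31] → 0x1A000  P=0,RW=0,US=0,PS=0
  → PAGE_NOT_PRESENT  (2 entries read)
#5 VA=0x680000013 (r,kernel):
  L0 @0x3E[26] → 0x13004  P=0,RW=0,US=1,PS=0
  → PAGE_NOT_PRESENT  (1 entries read)
#6 VA=0x402E058AB (r,kernel):
  L0 @0x3E[16] → 0x5C007  P=1,RW=1,US=1,PS=0
  L1 @0x5C[23] → 0x5E007  P=1,RW=1,US=1,PS=0
  L2 @0x5E[5] → 0x5F007  P=1,RW=1,US=1,PS=0
  → PA=0x5F8AB  (3 entries read)

Entries read for #4: 2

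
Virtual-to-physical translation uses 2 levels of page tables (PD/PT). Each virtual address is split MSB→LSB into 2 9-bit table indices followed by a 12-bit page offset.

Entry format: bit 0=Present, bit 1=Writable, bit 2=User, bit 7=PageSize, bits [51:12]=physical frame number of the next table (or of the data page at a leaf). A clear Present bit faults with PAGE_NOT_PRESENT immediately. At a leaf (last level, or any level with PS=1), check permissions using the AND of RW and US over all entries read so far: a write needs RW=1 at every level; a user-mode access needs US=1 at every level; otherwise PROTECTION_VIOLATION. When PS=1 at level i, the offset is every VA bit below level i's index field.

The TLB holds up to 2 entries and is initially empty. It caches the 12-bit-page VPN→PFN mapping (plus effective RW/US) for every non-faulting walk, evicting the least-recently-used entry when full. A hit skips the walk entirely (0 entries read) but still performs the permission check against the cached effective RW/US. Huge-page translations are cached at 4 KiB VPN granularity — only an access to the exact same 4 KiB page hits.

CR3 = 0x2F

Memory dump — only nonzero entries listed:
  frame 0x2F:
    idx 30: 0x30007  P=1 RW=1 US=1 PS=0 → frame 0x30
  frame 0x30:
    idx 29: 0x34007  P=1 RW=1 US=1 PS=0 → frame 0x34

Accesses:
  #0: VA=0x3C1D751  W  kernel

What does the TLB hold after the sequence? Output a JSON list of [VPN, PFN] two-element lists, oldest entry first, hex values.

Walk each access:
#0 VA=0x3C1D751 (w,kernel):
  L0 @0x2F[30] → 0x30007  P=1,RW=1,US=1,PS=0
  L1 @0x30[29] → 0x34007  P=1,RW=1,US=1,PS=0
  → PA=0x34751  (2 entries read)

TLB: [["0x3C1D", "0x34"]]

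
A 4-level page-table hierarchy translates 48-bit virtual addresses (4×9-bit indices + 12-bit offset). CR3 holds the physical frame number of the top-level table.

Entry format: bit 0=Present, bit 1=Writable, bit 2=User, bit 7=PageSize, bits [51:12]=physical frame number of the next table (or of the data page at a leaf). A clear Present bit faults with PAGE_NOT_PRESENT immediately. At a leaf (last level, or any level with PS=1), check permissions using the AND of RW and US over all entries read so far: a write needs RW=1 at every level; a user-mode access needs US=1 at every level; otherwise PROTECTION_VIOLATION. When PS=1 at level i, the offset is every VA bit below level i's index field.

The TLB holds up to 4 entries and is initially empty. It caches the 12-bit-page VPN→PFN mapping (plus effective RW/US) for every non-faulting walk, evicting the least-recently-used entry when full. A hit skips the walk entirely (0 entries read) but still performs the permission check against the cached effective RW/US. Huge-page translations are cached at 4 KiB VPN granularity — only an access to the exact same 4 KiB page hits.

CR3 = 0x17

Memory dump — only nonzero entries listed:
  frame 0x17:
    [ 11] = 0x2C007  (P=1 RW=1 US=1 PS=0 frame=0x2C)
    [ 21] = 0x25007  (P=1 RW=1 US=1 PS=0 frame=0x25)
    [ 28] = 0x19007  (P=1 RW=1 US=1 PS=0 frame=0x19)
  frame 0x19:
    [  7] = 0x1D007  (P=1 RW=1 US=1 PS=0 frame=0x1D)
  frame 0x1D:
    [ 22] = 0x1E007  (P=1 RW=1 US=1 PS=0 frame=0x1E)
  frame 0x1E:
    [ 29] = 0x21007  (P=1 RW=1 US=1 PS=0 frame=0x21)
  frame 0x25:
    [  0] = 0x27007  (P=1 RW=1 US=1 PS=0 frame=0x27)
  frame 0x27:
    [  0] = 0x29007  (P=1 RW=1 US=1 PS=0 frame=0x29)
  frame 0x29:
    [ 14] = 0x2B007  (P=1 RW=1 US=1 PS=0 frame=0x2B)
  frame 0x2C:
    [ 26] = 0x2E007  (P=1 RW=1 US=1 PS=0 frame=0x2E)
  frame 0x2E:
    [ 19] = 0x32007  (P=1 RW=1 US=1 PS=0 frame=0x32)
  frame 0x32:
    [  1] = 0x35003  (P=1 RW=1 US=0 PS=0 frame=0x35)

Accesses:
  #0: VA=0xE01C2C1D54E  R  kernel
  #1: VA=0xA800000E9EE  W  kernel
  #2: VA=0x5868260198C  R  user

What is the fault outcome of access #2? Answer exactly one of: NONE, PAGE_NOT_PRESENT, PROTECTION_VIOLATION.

Walk each access:
#0 VA=0xE01C2C1D54E (r,kernel):
  L0: frame=0x17 idx=28 entry=0x19007 [P=1 RW=1 US=1 PS=0]
  L1: frame=0x19 idx=7 entry=0x1D007 [P=1 RW=1 US=1 PS=0]
  L2: frame=0x1D idx=22 entry=0x1E007 [P=1 RW=1 US=1 PS=0]
  L3: frame=0x1E idx=29 entry=0x21007 [P=1 RW=1 US=1 PS=0]
  ⇒ phys 0x2154E  [4 reads]
#1 VA=0xA800000E9EE (w,kernel):
  L0: frame=0x17 idx=21 entry=0x25007 [P=1 RW=1 US=1 PS=0]
  L1: frame=0x25 idx=0 entry=0x27007 [P=1 RW=1 US=1 PS=0]
  L2: frame=0x27 idx=0 entry=0x29007 [P=1 RW=1 US=1 PS=0]
  L3: frame=0x29 idx=14 entry=0x2B007 [P=1 RW=1 US=1 PS=0]
  ⇒ phys 0x2B9EE  [4 reads]
#2 VA=0x5868260198C (r,user):
  L0: frame=0x17 idx=11 entry=0x2C007 [P=1 RW=1 US=1 PS=0]
  L1: frame=0x2C idx=26 entry=0x2E007 [P=1 RW=1 US=1 PS=0]
  L2: frame=0x2E idx=19 entry=0x32007 [P=1 RW=1 US=1 PS=0]
  L3: frame=0x32 idx=1 entry=0x35003 [P=1 RW=1 US=0 PS=0]
  → PROTECTION_VIOLATION  (4 entries read)

Access #2 fault: PROTECTION_VIOLATION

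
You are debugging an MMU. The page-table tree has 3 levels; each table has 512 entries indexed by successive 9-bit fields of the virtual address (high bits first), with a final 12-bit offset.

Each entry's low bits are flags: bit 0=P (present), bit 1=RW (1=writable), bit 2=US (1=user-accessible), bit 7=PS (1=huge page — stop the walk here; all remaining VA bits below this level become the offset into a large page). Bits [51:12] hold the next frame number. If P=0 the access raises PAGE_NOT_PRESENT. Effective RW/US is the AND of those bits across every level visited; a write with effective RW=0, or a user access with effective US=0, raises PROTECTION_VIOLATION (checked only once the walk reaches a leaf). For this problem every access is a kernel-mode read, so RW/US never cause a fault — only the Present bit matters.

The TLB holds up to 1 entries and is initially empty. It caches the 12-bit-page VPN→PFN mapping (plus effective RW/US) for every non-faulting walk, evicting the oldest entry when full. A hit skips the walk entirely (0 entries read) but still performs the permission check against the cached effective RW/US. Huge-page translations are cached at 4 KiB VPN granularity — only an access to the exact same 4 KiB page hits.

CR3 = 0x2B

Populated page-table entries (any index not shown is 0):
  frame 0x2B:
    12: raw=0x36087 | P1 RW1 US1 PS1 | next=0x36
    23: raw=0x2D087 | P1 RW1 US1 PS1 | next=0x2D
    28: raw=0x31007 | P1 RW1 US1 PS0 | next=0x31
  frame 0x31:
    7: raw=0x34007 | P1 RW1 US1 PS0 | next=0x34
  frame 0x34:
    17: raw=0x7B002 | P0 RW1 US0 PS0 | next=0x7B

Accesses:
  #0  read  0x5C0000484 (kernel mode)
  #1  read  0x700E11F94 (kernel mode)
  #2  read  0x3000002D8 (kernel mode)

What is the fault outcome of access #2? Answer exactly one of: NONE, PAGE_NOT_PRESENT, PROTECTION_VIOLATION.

Walk each access:
#0 VA=0x5C0000484 (r,kernel):
  L0: frame=0x2B idx=23 entry=0x2D087 [P=1 RW=1 US=1 PS=1]
  ⇒ phys 0x2D484 (huge @L0)  [1 reads]
#1 VA=0x700E11F94 (r,kernel):
  L0: frame=0x2B idx=28 entry=0x31007 [P=1 RW=1 US=1 PS=0]
  L1: frame=0x31 idx=7 entry=0x34007 [P=1 RW=1 US=1 PS=0]
  L2: frame=0x34 idx=17 entry=0x7B002 [P=0 RW=1 US=0 PS=0]
  → PAGE_NOT_PRESENT  (3 entries read)
#2 VA=0x3000002D8 (r,kernel):
  L0: frame=0x2B idx=12 entry=0x36087 [P=1 RW=1 US=1 PS=1]
  ⇒ phys 0x362D8 (huge @L0)  [1 reads]

Access #2 fault: NONE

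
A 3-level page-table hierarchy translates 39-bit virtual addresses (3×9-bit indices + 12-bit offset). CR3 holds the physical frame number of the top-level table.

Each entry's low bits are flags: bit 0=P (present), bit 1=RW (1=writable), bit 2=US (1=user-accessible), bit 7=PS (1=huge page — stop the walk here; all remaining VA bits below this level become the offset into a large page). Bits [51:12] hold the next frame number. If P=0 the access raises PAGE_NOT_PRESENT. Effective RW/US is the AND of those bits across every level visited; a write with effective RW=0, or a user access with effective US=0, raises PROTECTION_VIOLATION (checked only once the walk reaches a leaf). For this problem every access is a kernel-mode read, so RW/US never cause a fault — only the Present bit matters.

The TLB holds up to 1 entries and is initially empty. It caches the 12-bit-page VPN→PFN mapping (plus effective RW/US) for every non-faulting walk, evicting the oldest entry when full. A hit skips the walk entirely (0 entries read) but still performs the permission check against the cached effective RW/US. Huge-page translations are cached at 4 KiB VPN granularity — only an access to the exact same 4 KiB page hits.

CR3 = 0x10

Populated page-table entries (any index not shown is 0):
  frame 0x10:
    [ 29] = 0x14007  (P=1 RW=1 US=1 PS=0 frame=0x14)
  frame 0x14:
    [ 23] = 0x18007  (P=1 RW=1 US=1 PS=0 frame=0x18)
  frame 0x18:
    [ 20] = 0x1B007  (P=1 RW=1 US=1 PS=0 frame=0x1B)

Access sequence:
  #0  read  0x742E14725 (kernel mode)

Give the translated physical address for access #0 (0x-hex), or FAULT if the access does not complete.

Trace:
#0 VA=0x742E14725 (r,kernel):
  L0: frame=0x10 idx=29 entry=0x14007 [P=1 RW=1 US=1 PS=0]
  L1: frame=0x14 idx=23 entry=0x18007 [P=1 RW=1 US=1 PS=0]
  L2: frame=0x18 idx=20 entry=0x1B007 [P=1 RW=1 US=1 PS=0]
  ⇒ phys 0x1B725  [3 reads]

Access #0 PA: 0x1B725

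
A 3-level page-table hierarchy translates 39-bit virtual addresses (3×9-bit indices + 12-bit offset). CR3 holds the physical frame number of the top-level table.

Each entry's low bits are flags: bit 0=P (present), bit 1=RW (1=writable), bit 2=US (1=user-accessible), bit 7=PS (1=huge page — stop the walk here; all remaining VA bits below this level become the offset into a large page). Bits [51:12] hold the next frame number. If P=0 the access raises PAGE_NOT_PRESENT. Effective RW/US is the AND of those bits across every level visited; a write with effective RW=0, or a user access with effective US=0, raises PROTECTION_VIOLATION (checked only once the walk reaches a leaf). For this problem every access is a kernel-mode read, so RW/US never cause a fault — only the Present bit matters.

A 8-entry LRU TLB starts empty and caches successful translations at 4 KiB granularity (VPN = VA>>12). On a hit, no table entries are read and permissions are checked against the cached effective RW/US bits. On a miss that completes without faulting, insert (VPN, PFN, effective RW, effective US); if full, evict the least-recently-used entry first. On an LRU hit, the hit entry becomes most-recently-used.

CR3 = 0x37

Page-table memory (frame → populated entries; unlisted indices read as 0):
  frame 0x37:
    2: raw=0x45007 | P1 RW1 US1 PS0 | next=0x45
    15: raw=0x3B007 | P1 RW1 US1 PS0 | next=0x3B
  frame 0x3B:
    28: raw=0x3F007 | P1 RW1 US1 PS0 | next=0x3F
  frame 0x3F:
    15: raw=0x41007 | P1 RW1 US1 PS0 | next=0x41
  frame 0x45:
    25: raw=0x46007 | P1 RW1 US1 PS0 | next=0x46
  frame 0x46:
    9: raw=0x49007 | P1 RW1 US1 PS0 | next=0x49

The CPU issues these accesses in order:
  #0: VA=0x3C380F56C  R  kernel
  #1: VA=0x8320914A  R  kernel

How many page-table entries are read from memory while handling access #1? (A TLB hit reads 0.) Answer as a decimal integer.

Trace:
#0 VA=0x3C380F56C (r,kernel):
  lvl0: tbl 0x37, slot 15 ⇒ 0x3B007 (P1/RW1/US1/PS0)
  lvl1: tbl 0x3B, slot 28 ⇒ 0x3F007 (P1/RW1/US1/PS0)
  lvl2: tbl 0x3F, slot 15 ⇒ 0x41007 (P1/RW1/US1/PS0)
  ⇒ phys 0x4156C  [3 reads]
#1 VA=0x8320914A (r,kernel):
  lvl0: tbl 0x37, slot 2 ⇒ 0x45007 (P1/RW1/US1/PS0)
  lvl1: tbl 0x45, slot 25 ⇒ 0x46007 (P1/RW1/US1/PS0)
  lvl2: tbl 0x46, slot 9 ⇒ 0x49007 (P1/RW1/US1/PS0)
  ⇒ phys 0x4914A  [3 reads]

Entries read for #1: 3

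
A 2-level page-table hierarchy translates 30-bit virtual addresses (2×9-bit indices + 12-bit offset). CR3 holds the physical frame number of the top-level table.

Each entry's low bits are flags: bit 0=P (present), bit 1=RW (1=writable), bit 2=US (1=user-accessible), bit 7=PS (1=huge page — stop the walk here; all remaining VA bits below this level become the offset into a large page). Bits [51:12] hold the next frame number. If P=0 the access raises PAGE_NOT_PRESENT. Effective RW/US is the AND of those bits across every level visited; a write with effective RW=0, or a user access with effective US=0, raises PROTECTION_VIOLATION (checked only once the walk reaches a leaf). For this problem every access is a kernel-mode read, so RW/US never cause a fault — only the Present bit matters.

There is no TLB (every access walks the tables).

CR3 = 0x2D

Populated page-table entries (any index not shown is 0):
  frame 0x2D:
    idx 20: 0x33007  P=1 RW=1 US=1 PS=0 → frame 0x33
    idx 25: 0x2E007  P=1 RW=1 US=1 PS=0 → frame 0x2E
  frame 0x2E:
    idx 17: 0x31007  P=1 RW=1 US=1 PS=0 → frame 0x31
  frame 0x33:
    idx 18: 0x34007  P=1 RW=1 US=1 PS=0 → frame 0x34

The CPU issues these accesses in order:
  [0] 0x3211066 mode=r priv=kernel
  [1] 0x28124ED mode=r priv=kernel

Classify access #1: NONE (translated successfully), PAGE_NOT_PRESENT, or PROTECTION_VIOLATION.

Per-access translation:
#0 VA=0x3211066 (r,kernel):
  L0: frame=0x2D idx=25 entry=0x2E007 [P=1 RW=1 US=1 PS=0]
  L1: frame=0x2E idx=17 entry=0x31007 [P=1 RW=1 US=1 PS=0]
  ✓ 0x31066  — 2 lookups
#1 VA=0x28124ED (r,kernel):
  L0: frame=0x2D idx=20 entry=0x33007 [P=1 RW=1 US=1 PS=0]
  L1: frame=0x33 idx=18 entry=0x34007 [P=1 RW=1 US=1 PS=0]
  ✓ 0x344ED  — 2 lookups

Access #1 fault: NONE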